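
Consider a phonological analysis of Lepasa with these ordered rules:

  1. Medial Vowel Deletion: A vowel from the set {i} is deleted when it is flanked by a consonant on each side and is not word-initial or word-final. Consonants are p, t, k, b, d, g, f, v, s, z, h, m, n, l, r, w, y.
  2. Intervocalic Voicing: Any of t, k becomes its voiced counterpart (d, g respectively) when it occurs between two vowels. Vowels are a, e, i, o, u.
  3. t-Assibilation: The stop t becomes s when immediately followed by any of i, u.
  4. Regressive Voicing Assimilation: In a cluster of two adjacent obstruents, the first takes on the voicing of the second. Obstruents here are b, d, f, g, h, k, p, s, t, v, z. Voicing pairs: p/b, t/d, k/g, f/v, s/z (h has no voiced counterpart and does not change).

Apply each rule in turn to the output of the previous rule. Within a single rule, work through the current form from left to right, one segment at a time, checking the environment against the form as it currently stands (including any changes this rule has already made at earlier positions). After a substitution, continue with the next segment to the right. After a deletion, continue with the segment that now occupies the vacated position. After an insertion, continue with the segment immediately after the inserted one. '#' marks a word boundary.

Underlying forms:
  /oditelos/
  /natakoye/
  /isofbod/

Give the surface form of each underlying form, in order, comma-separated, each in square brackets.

[ottelos], [nadagoye], [isovbod]

/oditelos/:
  1 Medial Vowel Deletion: [oditelos] → [odtelos]
  2 Intervocalic Voicing: no change — [odtelos]
  3 t-Assibilation: no change — [odtelos]
  4 Regressive Voicing Assimilation: [odtelos] → [ottelos]
/natakoye/:
  1 Medial Vowel Deletion: no change — [natakoye]
  2 Intervocalic Voicing: [natakoye] → [nadagoye]
  3 t-Assibilation: no change — [nadagoye]
  4 Regressive Voicing Assimilation: no change — [nadagoye]
/isofbod/:
  1 Medial Vowel Deletion: no change — [isofbod]
  2 Intervocalic Voicing: no change — [isofbod]
  3 t-Assibilation: no change — [isofbod]
  4 Regressive Voicing Assimilation: [isofbod] → [isovbod]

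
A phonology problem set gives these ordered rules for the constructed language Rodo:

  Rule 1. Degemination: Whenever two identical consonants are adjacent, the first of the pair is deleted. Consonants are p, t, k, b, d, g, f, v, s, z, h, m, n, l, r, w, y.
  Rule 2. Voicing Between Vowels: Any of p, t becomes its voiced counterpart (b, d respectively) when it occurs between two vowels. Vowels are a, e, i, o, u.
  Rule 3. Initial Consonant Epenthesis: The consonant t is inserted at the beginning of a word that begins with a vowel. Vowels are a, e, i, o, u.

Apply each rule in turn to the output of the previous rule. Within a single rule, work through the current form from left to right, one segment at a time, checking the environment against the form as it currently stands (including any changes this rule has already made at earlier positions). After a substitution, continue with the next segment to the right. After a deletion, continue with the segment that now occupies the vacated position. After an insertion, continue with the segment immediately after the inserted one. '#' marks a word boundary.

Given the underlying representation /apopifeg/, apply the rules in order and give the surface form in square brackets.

Rule 1 Degemination: no change — [apopifeg]
Rule 2 Voicing Between Vowels: [apopifeg] → [abobifeg]
Rule 3 Initial Consonant Epenthesis: [abobifeg] → [tabobifeg]

[tabobifeg]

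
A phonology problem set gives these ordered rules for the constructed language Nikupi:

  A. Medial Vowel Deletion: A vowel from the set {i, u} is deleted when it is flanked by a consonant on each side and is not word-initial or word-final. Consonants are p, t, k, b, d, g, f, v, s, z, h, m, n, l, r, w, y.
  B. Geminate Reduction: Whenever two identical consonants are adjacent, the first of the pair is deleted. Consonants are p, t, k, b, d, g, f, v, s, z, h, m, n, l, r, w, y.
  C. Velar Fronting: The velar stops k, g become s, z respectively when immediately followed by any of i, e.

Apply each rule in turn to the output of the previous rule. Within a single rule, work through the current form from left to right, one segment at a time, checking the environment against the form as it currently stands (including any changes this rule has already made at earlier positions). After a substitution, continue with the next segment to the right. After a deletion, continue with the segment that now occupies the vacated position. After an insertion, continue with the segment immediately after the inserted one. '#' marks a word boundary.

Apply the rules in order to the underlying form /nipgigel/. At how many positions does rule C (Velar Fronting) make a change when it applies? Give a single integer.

1

A Medial Vowel Deletion: [nipgigel] → [npggel]
B Geminate Reduction: [npggel] → [npgel]
C Velar Fronting: [npgel] → [npzel]
Rule C changed 1 position(s).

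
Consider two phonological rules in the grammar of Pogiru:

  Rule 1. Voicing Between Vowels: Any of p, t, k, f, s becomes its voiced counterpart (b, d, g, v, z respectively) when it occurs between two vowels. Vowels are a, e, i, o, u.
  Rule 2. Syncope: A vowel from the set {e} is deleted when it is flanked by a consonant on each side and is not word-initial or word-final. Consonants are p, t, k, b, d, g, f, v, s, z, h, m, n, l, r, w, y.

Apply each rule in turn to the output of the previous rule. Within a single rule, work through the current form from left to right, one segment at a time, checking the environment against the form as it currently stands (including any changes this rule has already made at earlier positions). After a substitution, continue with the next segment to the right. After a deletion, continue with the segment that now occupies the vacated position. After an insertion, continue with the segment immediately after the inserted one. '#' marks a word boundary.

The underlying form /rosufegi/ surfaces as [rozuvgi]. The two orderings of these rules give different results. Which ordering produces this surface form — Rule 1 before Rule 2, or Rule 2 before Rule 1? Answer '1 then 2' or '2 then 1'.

1 then 2

Order 1 then 2:
  1 Voicing Between Vowels: [rosufegi] → [rozuvegi]
  2 Syncope: [rozuvegi] → [rozuvgi]
  result: [rozuvgi]
Order 2 then 1:
  2 Syncope: [rosufegi] → [rosufgi]
  1 Voicing Between Vowels: [rosufgi] → [rozufgi]
  result: [rozufgi]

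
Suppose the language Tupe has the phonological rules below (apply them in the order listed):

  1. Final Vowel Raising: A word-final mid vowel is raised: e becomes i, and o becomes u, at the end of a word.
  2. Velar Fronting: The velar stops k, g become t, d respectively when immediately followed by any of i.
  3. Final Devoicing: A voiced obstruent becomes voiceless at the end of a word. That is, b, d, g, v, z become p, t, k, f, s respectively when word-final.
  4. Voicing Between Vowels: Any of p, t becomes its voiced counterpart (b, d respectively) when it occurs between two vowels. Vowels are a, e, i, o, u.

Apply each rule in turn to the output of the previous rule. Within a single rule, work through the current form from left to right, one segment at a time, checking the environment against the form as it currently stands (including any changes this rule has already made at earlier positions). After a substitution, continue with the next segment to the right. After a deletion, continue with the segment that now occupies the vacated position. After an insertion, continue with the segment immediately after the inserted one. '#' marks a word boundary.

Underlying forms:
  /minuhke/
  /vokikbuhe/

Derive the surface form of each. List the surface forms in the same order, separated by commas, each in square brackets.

/minuhke/:
  1 Final Vowel Raising: [minuhke] → [minuhki]
  2 Velar Fronting: [minuhki] → [minuhti]
  3 Final Devoicing: no change — [minuhti]
  4 Voicing Between Vowels: no change — [minuhti]
/vokikbuhe/:
  1 Final Vowel Raising: [vokikbuhe] → [vokikbuhi]
  2 Velar Fronting: [vokikbuhi] → [votikbuhi]
  3 Final Devoicing: no change — [votikbuhi]
  4 Voicing Between Vowels: [votikbuhi] → [vodikbuhi]

[minuhti], [vodikbuhi]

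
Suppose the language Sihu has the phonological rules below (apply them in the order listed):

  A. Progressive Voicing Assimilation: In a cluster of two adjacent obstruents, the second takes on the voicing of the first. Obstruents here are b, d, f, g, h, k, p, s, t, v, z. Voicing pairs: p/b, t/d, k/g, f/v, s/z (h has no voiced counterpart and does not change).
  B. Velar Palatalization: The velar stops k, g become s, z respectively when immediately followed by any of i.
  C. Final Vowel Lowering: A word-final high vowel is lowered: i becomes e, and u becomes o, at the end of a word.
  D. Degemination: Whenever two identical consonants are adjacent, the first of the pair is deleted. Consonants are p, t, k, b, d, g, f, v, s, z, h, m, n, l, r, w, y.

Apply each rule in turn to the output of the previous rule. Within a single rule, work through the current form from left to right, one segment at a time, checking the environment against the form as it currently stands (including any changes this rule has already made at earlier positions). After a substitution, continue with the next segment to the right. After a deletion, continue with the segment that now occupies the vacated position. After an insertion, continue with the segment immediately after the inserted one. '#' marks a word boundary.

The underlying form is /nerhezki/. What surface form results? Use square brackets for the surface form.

A Progressive Voicing Assimilation: [nerhezki] → [nerhezgi]
B Velar Palatalization: [nerhezgi] → [nerhezzi]
C Final Vowel Lowering: [nerhezzi] → [nerhezze]
D Degemination: [nerhezze] → [nerheze]

[nerheze]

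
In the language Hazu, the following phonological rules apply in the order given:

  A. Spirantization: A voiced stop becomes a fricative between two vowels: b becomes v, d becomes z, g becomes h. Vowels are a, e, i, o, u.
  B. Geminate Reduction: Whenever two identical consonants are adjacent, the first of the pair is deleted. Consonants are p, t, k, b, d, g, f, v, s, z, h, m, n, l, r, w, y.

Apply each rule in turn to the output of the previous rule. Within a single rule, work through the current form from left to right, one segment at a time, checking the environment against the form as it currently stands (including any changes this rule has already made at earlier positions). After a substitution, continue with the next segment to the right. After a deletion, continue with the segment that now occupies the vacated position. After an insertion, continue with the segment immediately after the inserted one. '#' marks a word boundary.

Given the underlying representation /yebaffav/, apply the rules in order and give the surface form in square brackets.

A Spirantization: [yebaffav] → [yevaffav]
B Geminate Reduction: [yevaffav] → [yevafav]

[yevafav]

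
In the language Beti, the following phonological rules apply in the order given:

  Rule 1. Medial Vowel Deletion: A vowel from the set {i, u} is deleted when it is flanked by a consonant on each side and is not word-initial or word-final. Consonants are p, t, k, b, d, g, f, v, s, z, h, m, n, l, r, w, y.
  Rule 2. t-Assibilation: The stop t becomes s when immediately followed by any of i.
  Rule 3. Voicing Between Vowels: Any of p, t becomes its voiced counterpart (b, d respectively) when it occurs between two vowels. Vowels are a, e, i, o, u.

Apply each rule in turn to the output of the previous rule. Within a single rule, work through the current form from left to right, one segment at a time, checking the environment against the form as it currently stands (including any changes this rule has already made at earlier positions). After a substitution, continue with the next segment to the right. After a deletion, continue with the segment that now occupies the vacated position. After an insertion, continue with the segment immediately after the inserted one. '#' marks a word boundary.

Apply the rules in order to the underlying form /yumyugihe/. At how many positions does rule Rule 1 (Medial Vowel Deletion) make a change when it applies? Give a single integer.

Rule 1 Medial Vowel Deletion: [yumyugihe] → [ymyghe]
Rule 2 t-Assibilation: no change — [ymyghe]
Rule 3 Voicing Between Vowels: no change — [ymyghe]
Rule Rule 1 changed 3 position(s).

3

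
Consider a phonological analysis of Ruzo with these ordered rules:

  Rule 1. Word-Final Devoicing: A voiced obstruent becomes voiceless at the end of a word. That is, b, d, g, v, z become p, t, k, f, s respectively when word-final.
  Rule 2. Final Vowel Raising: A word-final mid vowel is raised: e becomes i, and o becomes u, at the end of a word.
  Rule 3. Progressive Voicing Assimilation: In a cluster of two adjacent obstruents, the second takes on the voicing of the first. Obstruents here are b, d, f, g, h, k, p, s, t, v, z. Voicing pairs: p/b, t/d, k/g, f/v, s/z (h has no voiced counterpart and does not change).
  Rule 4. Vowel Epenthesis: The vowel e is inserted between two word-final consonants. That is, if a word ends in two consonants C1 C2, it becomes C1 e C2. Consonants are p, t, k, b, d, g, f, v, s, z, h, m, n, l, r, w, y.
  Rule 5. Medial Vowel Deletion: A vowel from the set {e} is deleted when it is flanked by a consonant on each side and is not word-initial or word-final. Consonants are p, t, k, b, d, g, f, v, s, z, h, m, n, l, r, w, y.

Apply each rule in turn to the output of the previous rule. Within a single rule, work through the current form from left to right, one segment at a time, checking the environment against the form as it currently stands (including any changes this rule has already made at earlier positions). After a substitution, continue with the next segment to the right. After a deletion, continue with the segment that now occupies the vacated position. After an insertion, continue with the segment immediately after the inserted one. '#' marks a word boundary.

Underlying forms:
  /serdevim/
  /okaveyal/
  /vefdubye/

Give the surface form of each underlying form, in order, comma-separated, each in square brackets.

/serdevim/:
  Rule 1 Word-Final Devoicing: no change — [serdevim]
  Rule 2 Final Vowel Raising: no change — [serdevim]
  Rule 3 Progressive Voicing Assimilation: no change — [serdevim]
  Rule 4 Vowel Epenthesis: no change — [serdevim]
  Rule 5 Medial Vowel Deletion: [serdevim] → [srdvim]
/okaveyal/:
  Rule 1 Word-Final Devoicing: no change — [okaveyal]
  Rule 2 Final Vowel Raising: no change — [okaveyal]
  Rule 3 Progressive Voicing Assimilation: no change — [okaveyal]
  Rule 4 Vowel Epenthesis: no change — [okaveyal]
  Rule 5 Medial Vowel Deletion: [okaveyal] → [okavyal]
/vefdubye/:
  Rule 1 Word-Final Devoicing: no change — [vefdubye]
  Rule 2 Final Vowel Raising: [vefdubye] → [vefdubyi]
  Rule 3 Progressive Voicing Assimilation: [vefdubyi] → [veftubyi]
  Rule 4 Vowel Epenthesis: no change — [veftubyi]
  Rule 5 Medial Vowel Deletion: [veftubyi] → [vftubyi]

[srdvim], [okavyal], [vftubyi]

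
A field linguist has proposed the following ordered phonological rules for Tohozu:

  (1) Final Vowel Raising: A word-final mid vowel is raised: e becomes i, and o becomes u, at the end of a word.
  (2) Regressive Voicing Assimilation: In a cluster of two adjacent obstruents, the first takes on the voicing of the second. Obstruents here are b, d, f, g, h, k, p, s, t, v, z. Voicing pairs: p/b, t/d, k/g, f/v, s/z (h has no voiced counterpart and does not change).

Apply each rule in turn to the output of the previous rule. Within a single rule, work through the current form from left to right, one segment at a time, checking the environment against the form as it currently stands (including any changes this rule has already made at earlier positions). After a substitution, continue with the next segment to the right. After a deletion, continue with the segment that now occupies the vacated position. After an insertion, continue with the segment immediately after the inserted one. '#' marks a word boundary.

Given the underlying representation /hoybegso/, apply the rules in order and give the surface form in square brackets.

(1) Final Vowel Raising: [hoybegso] → [hoybegsu]
(2) Regressive Voicing Assimilation: [hoybegsu] → [hoybeksu]

[hoybeksu]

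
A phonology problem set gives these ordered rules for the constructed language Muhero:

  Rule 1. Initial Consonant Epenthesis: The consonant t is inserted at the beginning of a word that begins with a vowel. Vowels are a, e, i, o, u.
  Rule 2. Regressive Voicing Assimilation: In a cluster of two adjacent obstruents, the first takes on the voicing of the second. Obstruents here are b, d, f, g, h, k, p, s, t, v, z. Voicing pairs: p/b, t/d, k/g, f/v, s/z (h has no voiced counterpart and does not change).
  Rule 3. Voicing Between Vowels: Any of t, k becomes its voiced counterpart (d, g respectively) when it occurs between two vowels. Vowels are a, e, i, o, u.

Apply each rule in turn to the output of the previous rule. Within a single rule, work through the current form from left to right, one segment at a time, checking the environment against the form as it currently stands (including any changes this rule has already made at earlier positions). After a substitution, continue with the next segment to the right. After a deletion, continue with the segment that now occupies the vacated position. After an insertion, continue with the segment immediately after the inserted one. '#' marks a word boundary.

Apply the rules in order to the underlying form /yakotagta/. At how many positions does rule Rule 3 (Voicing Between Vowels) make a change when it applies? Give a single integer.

2

Rule 1 Initial Consonant Epenthesis: no change — [yakotagta]
Rule 2 Regressive Voicing Assimilation: [yakotagta] → [yakotakta]
Rule 3 Voicing Between Vowels: [yakotakta] → [yagodakta]
Rule Rule 3 changed 2 position(s).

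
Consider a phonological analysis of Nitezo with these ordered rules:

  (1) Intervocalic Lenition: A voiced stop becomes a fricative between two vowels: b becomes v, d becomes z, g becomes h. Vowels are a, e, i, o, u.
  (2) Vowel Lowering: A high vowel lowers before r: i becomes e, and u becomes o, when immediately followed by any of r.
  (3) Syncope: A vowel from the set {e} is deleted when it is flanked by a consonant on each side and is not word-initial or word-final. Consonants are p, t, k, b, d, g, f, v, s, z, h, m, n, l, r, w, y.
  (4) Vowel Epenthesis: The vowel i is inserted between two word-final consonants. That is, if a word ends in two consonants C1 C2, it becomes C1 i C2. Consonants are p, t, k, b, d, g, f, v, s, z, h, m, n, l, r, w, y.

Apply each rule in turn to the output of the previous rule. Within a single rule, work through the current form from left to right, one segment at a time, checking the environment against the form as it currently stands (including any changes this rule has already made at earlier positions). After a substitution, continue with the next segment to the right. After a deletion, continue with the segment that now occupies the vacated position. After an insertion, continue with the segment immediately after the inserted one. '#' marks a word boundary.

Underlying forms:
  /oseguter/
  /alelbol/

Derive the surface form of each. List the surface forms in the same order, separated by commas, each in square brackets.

/oseguter/:
  (1) Intervocalic Lenition: [oseguter] → [osehuter]
  (2) Vowel Lowering: no change — [osehuter]
  (3) Syncope: [osehuter] → [oshutr]
  (4) Vowel Epenthesis: [oshutr] → [oshutir]
/alelbol/:
  (1) Intervocalic Lenition: no change — [alelbol]
  (2) Vowel Lowering: no change — [alelbol]
  (3) Syncope: [alelbol] → [allbol]
  (4) Vowel Epenthesis: no change — [allbol]

[oshutir], [allbol]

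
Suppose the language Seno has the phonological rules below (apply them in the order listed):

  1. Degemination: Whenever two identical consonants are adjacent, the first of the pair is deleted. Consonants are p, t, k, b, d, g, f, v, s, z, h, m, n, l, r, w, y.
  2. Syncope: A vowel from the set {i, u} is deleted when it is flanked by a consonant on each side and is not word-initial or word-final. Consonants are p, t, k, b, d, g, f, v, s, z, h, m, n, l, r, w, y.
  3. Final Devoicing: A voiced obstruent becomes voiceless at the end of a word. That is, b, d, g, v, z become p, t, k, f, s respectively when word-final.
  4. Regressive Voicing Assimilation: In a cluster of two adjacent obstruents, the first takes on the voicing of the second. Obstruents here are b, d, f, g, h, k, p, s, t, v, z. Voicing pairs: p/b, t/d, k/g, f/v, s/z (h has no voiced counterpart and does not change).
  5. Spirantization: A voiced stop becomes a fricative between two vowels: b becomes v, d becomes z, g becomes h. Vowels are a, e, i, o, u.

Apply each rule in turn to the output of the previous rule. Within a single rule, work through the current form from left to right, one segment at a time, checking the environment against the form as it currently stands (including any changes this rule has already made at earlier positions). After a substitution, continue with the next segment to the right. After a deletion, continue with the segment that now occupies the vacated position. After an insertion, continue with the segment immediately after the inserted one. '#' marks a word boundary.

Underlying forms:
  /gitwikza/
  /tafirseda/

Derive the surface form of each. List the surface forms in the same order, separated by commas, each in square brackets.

[ktwgza], [tafrseza]

/gitwikza/:
  1 Degemination: no change — [gitwikza]
  2 Syncope: [gitwikza] → [gtwkza]
  3 Final Devoicing: no change — [gtwkza]
  4 Regressive Voicing Assimilation: [gtwkza] → [ktwgza]
  5 Spirantization: no change — [ktwgza]
/tafirseda/:
  1 Degemination: no change — [tafirseda]
  2 Syncope: [tafirseda] → [tafrseda]
  3 Final Devoicing: no change — [tafrseda]
  4 Regressive Voicing Assimilation: no change — [tafrseda]
  5 Spirantization: [tafrseda] → [tafrseza]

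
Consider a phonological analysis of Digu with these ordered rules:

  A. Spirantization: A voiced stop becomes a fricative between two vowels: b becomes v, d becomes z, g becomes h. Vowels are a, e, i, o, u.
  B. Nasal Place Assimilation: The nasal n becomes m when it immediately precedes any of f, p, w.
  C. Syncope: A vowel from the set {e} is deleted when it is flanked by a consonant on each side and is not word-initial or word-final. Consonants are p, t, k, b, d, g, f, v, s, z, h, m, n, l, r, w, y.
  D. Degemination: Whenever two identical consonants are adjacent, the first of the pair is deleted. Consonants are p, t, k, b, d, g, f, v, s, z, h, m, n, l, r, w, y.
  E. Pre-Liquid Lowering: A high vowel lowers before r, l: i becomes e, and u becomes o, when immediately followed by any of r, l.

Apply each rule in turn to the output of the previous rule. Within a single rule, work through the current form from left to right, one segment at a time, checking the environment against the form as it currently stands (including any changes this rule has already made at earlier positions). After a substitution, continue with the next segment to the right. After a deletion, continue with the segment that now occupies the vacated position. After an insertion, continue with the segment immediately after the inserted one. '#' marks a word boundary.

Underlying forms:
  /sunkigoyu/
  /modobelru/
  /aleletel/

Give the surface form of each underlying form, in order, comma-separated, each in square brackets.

[sunkihoyu], [mozovlru], [altl]

/sunkigoyu/:
  A Spirantization: [sunkigoyu] → [sunkihoyu]
  B Nasal Place Assimilation: no change — [sunkihoyu]
  C Syncope: no change — [sunkihoyu]
  D Degemination: no change — [sunkihoyu]
  E Pre-Liquid Lowering: no change — [sunkihoyu]
/modobelru/:
  A Spirantization: [modobelru] → [mozovelru]
  B Nasal Place Assimilation: no change — [mozovelru]
  C Syncope: [mozovelru] → [mozovlru]
  D Degemination: no change — [mozovlru]
  E Pre-Liquid Lowering: no change — [mozovlru]
/aleletel/:
  A Spirantization: no change — [aleletel]
  B Nasal Place Assimilation: no change — [aleletel]
  C Syncope: [aleletel] → [alltl]
  D Degemination: [alltl] → [altl]
  E Pre-Liquid Lowering: no change — [altl]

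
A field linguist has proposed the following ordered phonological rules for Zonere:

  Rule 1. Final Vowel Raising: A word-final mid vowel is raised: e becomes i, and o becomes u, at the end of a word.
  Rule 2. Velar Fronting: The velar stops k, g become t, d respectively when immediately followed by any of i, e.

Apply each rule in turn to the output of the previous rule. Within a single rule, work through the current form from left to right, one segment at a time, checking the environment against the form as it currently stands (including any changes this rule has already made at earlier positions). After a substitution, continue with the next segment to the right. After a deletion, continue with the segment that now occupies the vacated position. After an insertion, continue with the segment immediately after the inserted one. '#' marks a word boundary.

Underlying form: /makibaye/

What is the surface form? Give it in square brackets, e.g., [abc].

[matibayi]

Rule 1 Final Vowel Raising: [makibaye] → [makibayi]
Rule 2 Velar Fronting: [makibayi] → [matibayi]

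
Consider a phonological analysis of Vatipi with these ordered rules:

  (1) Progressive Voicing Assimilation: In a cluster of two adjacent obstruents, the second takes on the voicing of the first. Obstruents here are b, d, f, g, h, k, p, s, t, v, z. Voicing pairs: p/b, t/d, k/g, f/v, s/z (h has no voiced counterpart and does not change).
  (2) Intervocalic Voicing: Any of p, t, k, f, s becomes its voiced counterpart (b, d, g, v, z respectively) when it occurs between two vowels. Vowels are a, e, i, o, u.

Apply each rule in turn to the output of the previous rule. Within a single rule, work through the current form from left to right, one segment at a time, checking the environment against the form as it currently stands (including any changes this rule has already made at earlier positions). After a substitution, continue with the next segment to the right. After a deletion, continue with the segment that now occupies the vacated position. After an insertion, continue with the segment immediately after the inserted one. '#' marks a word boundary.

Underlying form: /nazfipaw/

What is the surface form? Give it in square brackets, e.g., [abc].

[nazvibaw]

(1) Progressive Voicing Assimilation: [nazfipaw] → [nazvipaw]
(2) Intervocalic Voicing: [nazvipaw] → [nazvibaw]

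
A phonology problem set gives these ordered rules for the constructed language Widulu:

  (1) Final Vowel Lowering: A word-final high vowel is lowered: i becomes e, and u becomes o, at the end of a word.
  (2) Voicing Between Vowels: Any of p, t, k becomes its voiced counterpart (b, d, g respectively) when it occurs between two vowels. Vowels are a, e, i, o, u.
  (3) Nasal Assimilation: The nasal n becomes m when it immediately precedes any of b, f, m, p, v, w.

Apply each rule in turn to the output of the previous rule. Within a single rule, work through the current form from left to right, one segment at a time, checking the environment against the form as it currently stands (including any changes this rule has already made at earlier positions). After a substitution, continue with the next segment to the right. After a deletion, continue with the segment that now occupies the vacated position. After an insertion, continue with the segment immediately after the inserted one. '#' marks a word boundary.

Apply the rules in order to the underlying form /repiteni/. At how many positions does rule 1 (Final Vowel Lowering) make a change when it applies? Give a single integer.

(1) Final Vowel Lowering: [repiteni] → [repitene]
(2) Voicing Between Vowels: [repitene] → [rebidene]
(3) Nasal Assimilation: no change — [rebidene]
Rule 1 changed 1 position(s).

1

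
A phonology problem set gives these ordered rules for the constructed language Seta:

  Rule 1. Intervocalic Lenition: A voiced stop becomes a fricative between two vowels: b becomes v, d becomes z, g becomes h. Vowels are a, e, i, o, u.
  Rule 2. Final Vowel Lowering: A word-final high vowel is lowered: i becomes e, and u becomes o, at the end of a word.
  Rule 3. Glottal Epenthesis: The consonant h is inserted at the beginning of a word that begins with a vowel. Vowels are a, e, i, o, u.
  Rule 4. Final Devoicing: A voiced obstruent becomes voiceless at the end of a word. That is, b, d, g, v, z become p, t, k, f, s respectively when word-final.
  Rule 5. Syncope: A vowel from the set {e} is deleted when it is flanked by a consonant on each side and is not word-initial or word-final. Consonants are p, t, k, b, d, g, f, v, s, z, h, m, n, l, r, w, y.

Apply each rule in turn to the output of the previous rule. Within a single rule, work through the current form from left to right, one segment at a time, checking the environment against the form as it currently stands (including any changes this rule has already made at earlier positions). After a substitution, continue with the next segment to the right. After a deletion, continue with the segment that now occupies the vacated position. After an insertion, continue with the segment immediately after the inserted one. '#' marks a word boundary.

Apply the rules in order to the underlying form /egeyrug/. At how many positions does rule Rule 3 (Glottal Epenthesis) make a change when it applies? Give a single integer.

1

Rule 1 Intervocalic Lenition: [egeyrug] → [eheyrug]
Rule 2 Final Vowel Lowering: no change — [eheyrug]
Rule 3 Glottal Epenthesis: [eheyrug] → [heheyrug]
Rule 4 Final Devoicing: [heheyrug] → [heheyruk]
Rule 5 Syncope: [heheyruk] → [hhyruk]
Rule Rule 3 changed 1 position(s).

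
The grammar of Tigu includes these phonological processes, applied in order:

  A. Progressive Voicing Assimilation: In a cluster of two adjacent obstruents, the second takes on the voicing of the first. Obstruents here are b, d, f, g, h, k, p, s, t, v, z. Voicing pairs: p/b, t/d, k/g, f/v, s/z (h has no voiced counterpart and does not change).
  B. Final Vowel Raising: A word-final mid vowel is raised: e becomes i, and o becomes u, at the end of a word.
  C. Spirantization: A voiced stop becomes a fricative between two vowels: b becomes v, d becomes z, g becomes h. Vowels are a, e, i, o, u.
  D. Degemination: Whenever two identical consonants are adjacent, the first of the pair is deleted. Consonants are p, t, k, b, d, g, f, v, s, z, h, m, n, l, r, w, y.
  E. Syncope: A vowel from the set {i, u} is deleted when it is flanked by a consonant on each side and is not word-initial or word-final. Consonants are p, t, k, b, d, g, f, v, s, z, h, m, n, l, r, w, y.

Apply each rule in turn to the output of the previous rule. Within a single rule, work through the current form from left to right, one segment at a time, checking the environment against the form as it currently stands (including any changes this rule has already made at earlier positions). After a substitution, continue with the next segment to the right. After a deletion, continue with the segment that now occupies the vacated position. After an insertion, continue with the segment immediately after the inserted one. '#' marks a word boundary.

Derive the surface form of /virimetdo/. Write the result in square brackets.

A Progressive Voicing Assimilation: [virimetdo] → [virimetto]
B Final Vowel Raising: [virimetto] → [virimettu]
C Spirantization: no change — [virimettu]
D Degemination: [virimettu] → [virimetu]
E Syncope: [virimetu] → [vrmetu]

[vrmetu]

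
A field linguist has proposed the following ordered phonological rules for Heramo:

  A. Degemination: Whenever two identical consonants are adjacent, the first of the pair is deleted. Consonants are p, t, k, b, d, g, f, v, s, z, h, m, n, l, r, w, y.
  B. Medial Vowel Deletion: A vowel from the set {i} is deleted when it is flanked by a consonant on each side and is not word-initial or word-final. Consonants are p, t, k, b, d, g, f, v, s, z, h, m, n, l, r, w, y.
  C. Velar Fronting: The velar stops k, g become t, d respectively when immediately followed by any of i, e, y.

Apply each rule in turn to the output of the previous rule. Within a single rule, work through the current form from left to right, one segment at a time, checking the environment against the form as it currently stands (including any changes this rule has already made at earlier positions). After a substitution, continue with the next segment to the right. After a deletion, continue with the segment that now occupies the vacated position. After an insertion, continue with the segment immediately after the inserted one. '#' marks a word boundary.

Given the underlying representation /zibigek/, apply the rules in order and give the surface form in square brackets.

A Degemination: no change — [zibigek]
B Medial Vowel Deletion: [zibigek] → [zbgek]
C Velar Fronting: [zbgek] → [zbdek]

[zbdek]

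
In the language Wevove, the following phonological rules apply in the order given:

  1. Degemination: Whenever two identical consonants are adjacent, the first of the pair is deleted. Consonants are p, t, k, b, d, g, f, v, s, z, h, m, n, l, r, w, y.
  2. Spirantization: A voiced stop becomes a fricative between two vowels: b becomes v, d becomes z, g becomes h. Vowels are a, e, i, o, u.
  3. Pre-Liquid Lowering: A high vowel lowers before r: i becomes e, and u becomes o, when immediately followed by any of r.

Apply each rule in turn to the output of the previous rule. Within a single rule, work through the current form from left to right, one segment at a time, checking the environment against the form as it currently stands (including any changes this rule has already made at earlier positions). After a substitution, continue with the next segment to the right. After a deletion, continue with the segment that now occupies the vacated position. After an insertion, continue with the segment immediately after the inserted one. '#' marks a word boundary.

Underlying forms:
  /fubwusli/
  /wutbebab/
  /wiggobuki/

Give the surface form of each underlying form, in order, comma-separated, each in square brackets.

[fubwusli], [wutbevab], [wihovuki]

/fubwusli/:
  1 Degemination: no change — [fubwusli]
  2 Spirantization: no change — [fubwusli]
  3 Pre-Liquid Lowering: no change — [fubwusli]
/wutbebab/:
  1 Degemination: no change — [wutbebab]
  2 Spirantization: [wutbebab] → [wutbevab]
  3 Pre-Liquid Lowering: no change — [wutbevab]
/wiggobuki/:
  1 Degemination: [wiggobuki] → [wigobuki]
  2 Spirantization: [wigobuki] → [wihovuki]
  3 Pre-Liquid Lowering: no change — [wihovuki]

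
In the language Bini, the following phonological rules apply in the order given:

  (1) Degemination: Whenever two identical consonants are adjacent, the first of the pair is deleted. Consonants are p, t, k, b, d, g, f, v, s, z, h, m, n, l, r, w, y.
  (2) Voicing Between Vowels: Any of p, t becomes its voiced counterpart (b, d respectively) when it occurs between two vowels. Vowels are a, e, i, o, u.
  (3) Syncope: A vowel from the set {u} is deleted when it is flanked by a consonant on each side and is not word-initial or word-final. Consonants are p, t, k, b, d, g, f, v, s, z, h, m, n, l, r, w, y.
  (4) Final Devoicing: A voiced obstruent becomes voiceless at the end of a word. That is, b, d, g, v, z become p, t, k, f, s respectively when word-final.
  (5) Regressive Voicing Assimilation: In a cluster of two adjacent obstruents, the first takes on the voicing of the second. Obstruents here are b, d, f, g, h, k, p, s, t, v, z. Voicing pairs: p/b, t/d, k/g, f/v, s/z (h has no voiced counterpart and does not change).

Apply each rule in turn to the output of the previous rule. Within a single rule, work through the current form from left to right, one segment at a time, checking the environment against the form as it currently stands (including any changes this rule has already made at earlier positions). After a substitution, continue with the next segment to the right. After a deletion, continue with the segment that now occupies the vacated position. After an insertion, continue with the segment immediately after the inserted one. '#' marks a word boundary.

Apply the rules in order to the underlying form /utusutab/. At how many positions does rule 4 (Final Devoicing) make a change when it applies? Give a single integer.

(1) Degemination: no change — [utusutab]
(2) Voicing Between Vowels: [utusutab] → [udusudab]
(3) Syncope: [udusudab] → [udsdab]
(4) Final Devoicing: [udsdab] → [udsdap]
(5) Regressive Voicing Assimilation: [udsdap] → [utzdap]
Rule 4 changed 1 position(s).

1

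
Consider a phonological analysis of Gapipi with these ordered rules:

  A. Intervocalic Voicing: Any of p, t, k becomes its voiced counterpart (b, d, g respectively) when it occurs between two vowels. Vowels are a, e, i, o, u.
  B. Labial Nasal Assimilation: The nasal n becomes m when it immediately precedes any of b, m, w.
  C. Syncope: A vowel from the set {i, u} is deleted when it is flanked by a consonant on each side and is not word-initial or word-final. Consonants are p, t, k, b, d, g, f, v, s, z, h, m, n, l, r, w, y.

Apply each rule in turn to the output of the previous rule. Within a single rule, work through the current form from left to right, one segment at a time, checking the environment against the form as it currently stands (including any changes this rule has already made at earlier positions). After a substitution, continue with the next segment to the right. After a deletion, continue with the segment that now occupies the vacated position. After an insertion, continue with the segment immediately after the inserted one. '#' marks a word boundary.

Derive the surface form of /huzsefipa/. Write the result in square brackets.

A Intervocalic Voicing: [huzsefipa] → [huzsefiba]
B Labial Nasal Assimilation: no change — [huzsefiba]
C Syncope: [huzsefiba] → [hzsefba]

[hzsefba]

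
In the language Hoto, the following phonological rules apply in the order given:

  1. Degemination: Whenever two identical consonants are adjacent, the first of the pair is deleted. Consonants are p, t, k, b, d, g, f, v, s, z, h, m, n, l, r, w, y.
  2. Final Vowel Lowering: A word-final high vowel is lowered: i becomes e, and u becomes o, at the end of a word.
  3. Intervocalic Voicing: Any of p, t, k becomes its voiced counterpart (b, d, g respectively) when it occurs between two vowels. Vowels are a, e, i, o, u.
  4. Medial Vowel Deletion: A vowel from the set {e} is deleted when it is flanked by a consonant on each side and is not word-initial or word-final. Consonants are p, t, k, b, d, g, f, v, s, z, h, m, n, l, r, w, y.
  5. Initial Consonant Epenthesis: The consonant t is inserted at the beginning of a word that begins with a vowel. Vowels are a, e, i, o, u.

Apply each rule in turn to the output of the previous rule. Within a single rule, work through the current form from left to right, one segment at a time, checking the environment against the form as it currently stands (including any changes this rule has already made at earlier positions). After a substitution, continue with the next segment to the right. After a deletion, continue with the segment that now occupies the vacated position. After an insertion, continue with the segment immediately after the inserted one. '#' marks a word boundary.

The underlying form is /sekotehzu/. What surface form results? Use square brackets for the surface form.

1 Degemination: no change — [sekotehzu]
2 Final Vowel Lowering: [sekotehzu] → [sekotehzo]
3 Intervocalic Voicing: [sekotehzo] → [segodehzo]
4 Medial Vowel Deletion: [segodehzo] → [sgodhzo]
5 Initial Consonant Epenthesis: no change — [sgodhzo]

[sgodhzo]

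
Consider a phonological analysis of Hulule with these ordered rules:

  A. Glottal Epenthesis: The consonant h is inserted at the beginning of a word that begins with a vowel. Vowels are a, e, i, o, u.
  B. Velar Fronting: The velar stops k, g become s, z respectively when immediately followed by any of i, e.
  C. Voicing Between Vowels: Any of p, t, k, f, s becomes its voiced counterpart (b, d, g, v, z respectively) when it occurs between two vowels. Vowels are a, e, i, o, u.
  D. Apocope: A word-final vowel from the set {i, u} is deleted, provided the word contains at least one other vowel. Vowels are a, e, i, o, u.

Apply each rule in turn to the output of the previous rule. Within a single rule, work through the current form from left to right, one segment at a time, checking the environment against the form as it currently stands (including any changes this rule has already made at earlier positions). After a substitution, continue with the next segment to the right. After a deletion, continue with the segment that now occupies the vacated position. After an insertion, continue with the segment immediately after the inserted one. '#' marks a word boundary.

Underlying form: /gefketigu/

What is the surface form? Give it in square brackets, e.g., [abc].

[zefsedig]

A Glottal Epenthesis: no change — [gefketigu]
B Velar Fronting: [gefketigu] → [zefsetigu]
C Voicing Between Vowels: [zefsetigu] → [zefsedigu]
D Apocope: [zefsedigu] → [zefsedig]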